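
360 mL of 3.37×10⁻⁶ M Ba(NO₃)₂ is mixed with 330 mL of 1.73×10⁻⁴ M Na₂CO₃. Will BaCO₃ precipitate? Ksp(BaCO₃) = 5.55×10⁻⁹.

No

The combined volume is 690 mL.
[Ba²⁺] = (3.37×10⁻⁶)(360)/690 = 1.76×10⁻⁶ M
[CO₃²⁻] = (1.73×10⁻⁴)(330)/690 = 8.27×10⁻⁵ M
Q = [Ba²⁺][CO₃²⁻] = 1.45×10⁻¹⁰
Since Q (1.45×10⁻¹⁰) is less than Ksp (5.55×10⁻⁹), no BaCO₃ precipitates.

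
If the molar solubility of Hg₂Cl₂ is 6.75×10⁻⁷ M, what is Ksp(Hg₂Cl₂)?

Ksp = 1.23×10⁻¹⁸

Hg₂Cl₂(s) ⇌ Hg₂²⁺(aq) + 2 Cl⁻(aq)
Call the molar solubility s, so that [Hg₂²⁺] = s and [Cl⁻] = 2s.
Ksp = [Hg₂²⁺][Cl⁻]^2 = s · (2s)^2 = 4s^3
Ksp = 4 × (6.75×10⁻⁷)^3 = 1.23×10⁻¹⁸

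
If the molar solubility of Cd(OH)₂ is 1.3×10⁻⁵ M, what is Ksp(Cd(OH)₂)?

Cd(OH)₂(s) ⇌ Cd²⁺(aq) + 2 OH⁻(aq)
With molar solubility s: [Cd²⁺] = s, [OH⁻] = 2s.
Ksp = [Cd²⁺][OH⁻]^2 = s · (2s)^2 = 4s^3
Ksp = 4 × (1.3×10⁻⁵)^3 = 8.8×10⁻¹⁵

Ksp = 8.8×10⁻¹⁵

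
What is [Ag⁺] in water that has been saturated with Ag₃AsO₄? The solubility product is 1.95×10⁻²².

4.92×10⁻⁶ M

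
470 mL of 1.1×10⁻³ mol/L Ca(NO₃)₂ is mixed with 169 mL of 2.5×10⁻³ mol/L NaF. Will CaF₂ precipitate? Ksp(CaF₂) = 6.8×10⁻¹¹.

After mixing, V = 470 mL + 169 mL = 639 mL.
[Ca²⁺] = (1.1×10⁻³)(470)/639 = 8.1×10⁻⁴ mol/L
[F⁻] = (2.5×10⁻³)(169)/639 = 6.6×10⁻⁴ mol/L
Q = [Ca²⁺][F⁻]^2 = 3.5×10⁻¹⁰
Q = 3.5×10⁻¹⁰ > Ksp = 6.8×10⁻¹¹, so the solution is supersaturated and CaF₂ precipitates.

Yes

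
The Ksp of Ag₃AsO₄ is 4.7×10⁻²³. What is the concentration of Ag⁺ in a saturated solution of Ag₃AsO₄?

Ag₃AsO₄(s) ⇌ 3 Ag⁺(aq) + AsO₄³⁻(aq)
With molar solubility s: [Ag⁺] = 3s, [AsO₄³⁻] = s.
Ksp = [Ag⁺]^3[AsO₄³⁻] = (3s)^3 · s = 27s^4 = 4.7×10⁻²³
s = 1.1×10⁻⁶ M
[Ag⁺] = 3s = 3.4×10⁻⁶ M

3.4×10⁻⁶ M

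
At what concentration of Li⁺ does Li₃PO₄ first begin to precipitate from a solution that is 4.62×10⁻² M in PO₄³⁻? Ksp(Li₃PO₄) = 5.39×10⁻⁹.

Each salt precipitates once Q = Ksp for that salt.
Li₃PO₄(s) ⇌ 3 Li⁺(aq) + PO₄³⁻(aq)
Ksp = [Li⁺]^3[PO₄³⁻] = [Li⁺]^3(4.62×10⁻²)
[Li⁺]^3 = 5.39×10⁻⁹ / (4.62×10⁻²) = 1.17×10⁻⁷
[Li⁺] = 4.89×10⁻³ M

4.89×10⁻³ M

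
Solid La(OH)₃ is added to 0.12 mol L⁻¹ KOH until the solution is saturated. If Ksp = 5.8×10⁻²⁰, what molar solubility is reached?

3.4×10⁻¹⁷ M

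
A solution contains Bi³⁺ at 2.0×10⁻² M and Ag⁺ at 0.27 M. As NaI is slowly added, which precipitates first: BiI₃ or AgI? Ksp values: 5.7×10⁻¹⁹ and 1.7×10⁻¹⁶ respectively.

AgI

Precipitation begins when Q = Ksp.
For BiI₃: [I⁻] = (Ksp/[Bi³⁺])^(1/3) = 3.1×10⁻⁶ M
For AgI: [I⁻] = (Ksp/[Ag⁺]) = 6.3×10⁻¹⁶ M
AgI requires the lower [I⁻], so it precipitates first.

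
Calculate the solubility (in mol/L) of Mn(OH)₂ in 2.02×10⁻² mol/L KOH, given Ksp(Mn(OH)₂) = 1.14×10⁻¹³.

2.79×10⁻¹⁰ M

Mn(OH)₂(s) ⇌ Mn²⁺(aq) + 2 OH⁻(aq)
The solution already contains OH⁻ at 2.02×10⁻² mol/L. Let s be the molar solubility of Mn(OH)₂.
[OH⁻] ≈ 2.02×10⁻² mol/L (common ion dominates); [Mn²⁺] = s.
Ksp = [Mn²⁺][OH⁻]^2 = s(2.02×10⁻²)^2
s = 1.14×10⁻¹³ / (2.02×10⁻²)^2 = 2.79×10⁻¹⁰
s = 2.79×10⁻¹⁰ mol/L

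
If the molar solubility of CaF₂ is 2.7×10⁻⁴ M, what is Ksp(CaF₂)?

Ksp = 7.9×10⁻¹¹

CaF₂(s) ⇌ Ca²⁺(aq) + 2 F⁻(aq)
If s mol/L of CaF₂ dissolves, [Ca²⁺] = s and [F⁻] = 2s.
Ksp = [Ca²⁺][F⁻]^2 = s · (2s)^2 = 4s^3
Ksp = 4 × (2.7×10⁻⁴)^3 = 7.9×10⁻¹¹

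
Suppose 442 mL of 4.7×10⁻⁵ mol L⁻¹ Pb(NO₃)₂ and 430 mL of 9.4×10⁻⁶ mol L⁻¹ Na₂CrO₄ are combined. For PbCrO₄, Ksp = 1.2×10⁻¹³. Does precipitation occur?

After mixing, V = 442 mL + 430 mL = 872 mL.
[Pb²⁺] = (4.7×10⁻⁵)(442)/872 = 2.4×10⁻⁵ mol L⁻¹
[CrO₄²⁻] = (9.4×10⁻⁶)(430)/872 = 4.6×10⁻⁶ mol L⁻¹
Q = [Pb²⁺][CrO₄²⁻] = 1.1×10⁻¹⁰
Since Q (1.1×10⁻¹⁰) exceeds Ksp (1.2×10⁻¹³), PbCrO₄ will precipitate.

Yes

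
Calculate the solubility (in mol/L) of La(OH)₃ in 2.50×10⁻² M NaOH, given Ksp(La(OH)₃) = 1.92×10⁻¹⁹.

La(OH)₃(s) ⇌ La³⁺(aq) + 3 OH⁻(aq)
OH⁻ is already present at 2.50×10⁻² M. If s mol/L of La(OH)₃ dissolves, [La³⁺] = s while [OH⁻] ≈ 2.50×10⁻² M.
Ksp = [La³⁺][OH⁻]^3 = s(2.50×10⁻²)^3
s = 1.92×10⁻¹⁹ / (2.50×10⁻²)^3 = 1.23×10⁻¹⁴
s = 1.23×10⁻¹⁴ M

1.23×10⁻¹⁴ M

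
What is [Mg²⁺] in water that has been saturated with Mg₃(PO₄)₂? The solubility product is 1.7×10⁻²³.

3.3×10⁻⁵ M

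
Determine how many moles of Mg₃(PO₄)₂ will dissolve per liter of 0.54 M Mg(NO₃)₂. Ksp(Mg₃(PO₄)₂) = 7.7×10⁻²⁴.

Mg₃(PO₄)₂(s) ⇌ 3 Mg²⁺(aq) + 2 PO₄³⁻(aq)
The solution already contains Mg²⁺ at 0.54 M. Let s be the molar solubility of Mg₃(PO₄)₂.
[Mg²⁺] ≈ 0.54 M (common ion dominates); [PO₄³⁻] = 2s.
Ksp = [Mg²⁺]^3[PO₄³⁻]^2 = (0.54)^3(2s)^2
(2s)^2 = 7.7×10⁻²⁴ / (0.54)^3 = 4.9×10⁻²³
s = 3.5×10⁻¹² M

3.5×10⁻¹² M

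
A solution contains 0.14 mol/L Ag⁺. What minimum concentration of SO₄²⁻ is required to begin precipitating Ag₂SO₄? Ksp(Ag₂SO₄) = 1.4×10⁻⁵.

7.1×10⁻⁴ M

A salt starts to precipitate once the ion product Q reaches its Ksp.
Ag₂SO₄(s) ⇌ 2 Ag⁺(aq) + SO₄²⁻(aq)
Ksp = [Ag⁺]^2[SO₄²⁻] = [SO₄²⁻](0.14)^2
[SO₄²⁻] = 1.4×10⁻⁵ / (0.14)^2 = 7.1×10⁻⁴
[SO₄²⁻] = 7.1×10⁻⁴ mol/L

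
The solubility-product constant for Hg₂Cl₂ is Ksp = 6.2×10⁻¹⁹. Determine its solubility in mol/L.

Hg₂Cl₂(s) ⇌ Hg₂²⁺(aq) + 2 Cl⁻(aq)
Let s be the molar solubility. Then [Hg₂²⁺] = s and [Cl⁻] = 2s.
Ksp = [Hg₂²⁺][Cl⁻]^2 = s · (2s)^2 = 4s^3
4s^3 = 6.2×10⁻¹⁹  ⇒  s^3 = 1.6×10⁻¹⁹
s = 5.4×10⁻⁷ M

5.4×10⁻⁷ M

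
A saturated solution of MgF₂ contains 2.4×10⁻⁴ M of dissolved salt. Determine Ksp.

MgF₂(s) ⇌ Mg²⁺(aq) + 2 F⁻(aq)
For each mole of MgF₂ that dissolves per liter, [Mg²⁺] = s and [F⁻] = 2s; let s denote this solubility.
Ksp = [Mg²⁺][F⁻]^2 = s · (2s)^2 = 4s^3
Ksp = 4 × (2.4×10⁻⁴)^3 = 5.5×10⁻¹¹

Ksp = 5.5×10⁻¹¹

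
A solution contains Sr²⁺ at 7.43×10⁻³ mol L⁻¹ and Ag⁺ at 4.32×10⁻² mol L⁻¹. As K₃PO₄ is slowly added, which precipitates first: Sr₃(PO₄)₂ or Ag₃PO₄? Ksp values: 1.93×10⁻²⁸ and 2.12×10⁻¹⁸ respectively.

Precipitation of each salt begins when its ion product equals Ksp.
For Sr₃(PO₄)₂: [PO₄³⁻] = (Ksp/[Sr²⁺]^3)^(1/2) = 2.17×10⁻¹¹ mol L⁻¹
For Ag₃PO₄: [PO₄³⁻] = (Ksp/[Ag⁺]^3) = 2.63×10⁻¹⁴ mol L⁻¹
Ag₃PO₄ requires the lower [PO₄³⁻], so it precipitates first.

Ag₃PO₄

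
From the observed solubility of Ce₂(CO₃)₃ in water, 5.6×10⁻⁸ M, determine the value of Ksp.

Ce₂(CO₃)₃(s) ⇌ 2 Ce³⁺(aq) + 3 CO₃²⁻(aq)
If s mol/L of Ce₂(CO₃)₃ dissolves, [Ce³⁺] = 2s and [CO₃²⁻] = 3s.
Ksp = [Ce³⁺]^2[CO₃²⁻]^3 = (2s)^2 · (3s)^3 = 108s^5
Ksp = 108 × (5.6×10⁻⁸)^5 = 5.9×10⁻³⁵

Ksp = 5.9×10⁻³⁵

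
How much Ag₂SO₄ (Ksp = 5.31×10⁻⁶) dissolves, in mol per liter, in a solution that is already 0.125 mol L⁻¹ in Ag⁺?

3.40×10⁻⁴ M

Ag₂SO₄(s) ⇌ 2 Ag⁺(aq) + SO₄²⁻(aq)
Let s be the solubility of Ag₂SO₄ here. The common ion gives [Ag⁺] ≈ 0.125 mol L⁻¹, and [SO₄²⁻] = s.
Ksp = [Ag⁺]^2[SO₄²⁻] = (0.125)^2s
s = 5.31×10⁻⁶ / (0.125)^2 = 3.40×10⁻⁴
s = 3.40×10⁻⁴ mol L⁻¹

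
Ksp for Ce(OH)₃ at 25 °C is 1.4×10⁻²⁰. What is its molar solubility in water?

Ce(OH)₃(s) ⇌ Ce³⁺(aq) + 3 OH⁻(aq)
Let s be the molar solubility. Then [Ce³⁺] = s and [OH⁻] = 3s.
Ksp = [Ce³⁺][OH⁻]^3 = s · (3s)^3 = 27s^4
27s^4 = 1.4×10⁻²⁰  ⇒  s^4 = 5.2×10⁻²²
Taking the 4th root, s = 4.8×10⁻⁶ mol L⁻¹.

4.8×10⁻⁶ M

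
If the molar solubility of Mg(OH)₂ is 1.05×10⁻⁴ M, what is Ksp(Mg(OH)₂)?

Mg(OH)₂(s) ⇌ Mg²⁺(aq) + 2 OH⁻(aq)
Call the molar solubility s, so that [Mg²⁺] = s and [OH⁻] = 2s.
Ksp = [Mg²⁺][OH⁻]^2 = s · (2s)^2 = 4s^3
Ksp = 4 × (1.05×10⁻⁴)^3 = 4.63×10⁻¹²

Ksp = 4.63×10⁻¹²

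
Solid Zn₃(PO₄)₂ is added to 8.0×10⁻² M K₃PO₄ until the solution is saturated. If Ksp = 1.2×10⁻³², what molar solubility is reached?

Zn₃(PO₄)₂(s) ⇌ 3 Zn²⁺(aq) + 2 PO₄³⁻(aq)
PO₄³⁻ is already present at 8.0×10⁻² M. If s mol/L of Zn₃(PO₄)₂ dissolves, [Zn²⁺] = 3s while [PO₄³⁻] ≈ 8.0×10⁻² M.
Ksp = [Zn²⁺]^3[PO₄³⁻]^2 = (3s)^3(8.0×10⁻²)^2
(3s)^3 = 1.2×10⁻³² / (8.0×10⁻²)^2 = 1.9×10⁻³⁰
s = 4.1×10⁻¹¹ M

4.1×10⁻¹¹ M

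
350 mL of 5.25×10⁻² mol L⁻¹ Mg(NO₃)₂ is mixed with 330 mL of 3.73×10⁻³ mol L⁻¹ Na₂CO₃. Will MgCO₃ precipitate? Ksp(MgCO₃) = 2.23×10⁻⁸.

Yes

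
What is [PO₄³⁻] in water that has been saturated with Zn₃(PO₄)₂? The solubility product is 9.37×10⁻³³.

Zn₃(PO₄)₂(s) ⇌ 3 Zn²⁺(aq) + 2 PO₄³⁻(aq)
For each mole of Zn₃(PO₄)₂ that dissolves per liter, [Zn²⁺] = 3s and [PO₄³⁻] = 2s; let s denote this solubility.
Ksp = [Zn²⁺]^3[PO₄³⁻]^2 = (3s)^3 · (2s)^2 = 108s^5 = 9.37×10⁻³³
s = 1.54×10⁻⁷ mol/L
[PO₄³⁻] = 2s = 3.08×10⁻⁷ mol/L

3.08×10⁻⁷ M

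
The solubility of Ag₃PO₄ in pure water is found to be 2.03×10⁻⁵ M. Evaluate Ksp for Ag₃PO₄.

Ag₃PO₄(s) ⇌ 3 Ag⁺(aq) + PO₄³⁻(aq)
Call the molar solubility s, so that [Ag⁺] = 3s and [PO₄³⁻] = s.
Ksp = [Ag⁺]^3[PO₄³⁻] = (3s)^3 · s = 27s^4
Ksp = 27 × (2.03×10⁻⁵)^4 = 4.59×10⁻¹⁸

Ksp = 4.59×10⁻¹⁸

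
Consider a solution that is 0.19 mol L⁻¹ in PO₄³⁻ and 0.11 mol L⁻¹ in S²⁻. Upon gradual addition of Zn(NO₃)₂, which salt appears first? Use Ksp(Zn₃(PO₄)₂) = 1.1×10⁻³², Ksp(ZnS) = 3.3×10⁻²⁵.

The threshold for precipitation is Q = Ksp.
For Zn₃(PO₄)₂: [Zn²⁺] = (Ksp/[PO₄³⁻]^2)^(1/3) = 6.7×10⁻¹¹ mol L⁻¹
For ZnS: [Zn²⁺] = (Ksp/[S²⁻]) = 3.0×10⁻²⁴ mol L⁻¹
The smaller threshold [Zn²⁺] is reached first, so ZnS precipitates first.

ZnS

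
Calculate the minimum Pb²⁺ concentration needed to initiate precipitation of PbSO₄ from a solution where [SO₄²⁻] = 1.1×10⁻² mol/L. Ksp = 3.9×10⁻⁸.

Precipitation of each salt begins when its ion product equals Ksp.
PbSO₄(s) ⇌ Pb²⁺(aq) + SO₄²⁻(aq)
Ksp = [Pb²⁺][SO₄²⁻] = [Pb²⁺](1.1×10⁻²)
[Pb²⁺] = 3.9×10⁻⁸ / (1.1×10⁻²) = 3.5×10⁻⁶
[Pb²⁺] = 3.5×10⁻⁶ mol/L

3.5×10⁻⁶ M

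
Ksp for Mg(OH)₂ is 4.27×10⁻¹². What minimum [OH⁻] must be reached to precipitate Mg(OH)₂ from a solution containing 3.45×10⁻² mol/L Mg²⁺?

A salt starts to precipitate once the ion product Q reaches its Ksp.
Mg(OH)₂(s) ⇌ Mg²⁺(aq) + 2 OH⁻(aq)
Ksp = [Mg²⁺][OH⁻]^2 = [OH⁻]^2(3.45×10⁻²)
[OH⁻]^2 = 4.27×10⁻¹² / (3.45×10⁻²) = 1.24×10⁻¹⁰
[OH⁻] = 1.11×10⁻⁵ mol/L

1.11×10⁻⁵ M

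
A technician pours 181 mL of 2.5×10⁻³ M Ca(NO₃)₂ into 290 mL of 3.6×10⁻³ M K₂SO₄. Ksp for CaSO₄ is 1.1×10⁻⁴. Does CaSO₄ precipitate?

After mixing, V = 181 mL + 290 mL = 471 mL.
[Ca²⁺] = (2.5×10⁻³)(181)/471 = 9.6×10⁻⁴ M
[SO₄²⁻] = (3.6×10⁻³)(290)/471 = 2.2×10⁻³ M
Q = [Ca²⁺][SO₄²⁻] = 2.1×10⁻⁶
Since Q (2.1×10⁻⁶) is less than Ksp (1.1×10⁻⁴), no CaSO₄ precipitates.

No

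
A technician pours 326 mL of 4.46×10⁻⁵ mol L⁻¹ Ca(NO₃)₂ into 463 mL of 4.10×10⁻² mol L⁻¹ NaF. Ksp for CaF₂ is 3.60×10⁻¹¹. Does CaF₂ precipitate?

Yes

After mixing, V = 326 mL + 463 mL = 789 mL.
[Ca²⁺] = (4.46×10⁻⁵)(326)/789 = 1.84×10⁻⁵ mol L⁻¹
[F⁻] = (4.10×10⁻²)(463)/789 = 2.41×10⁻² mol L⁻¹
Q = [Ca²⁺][F⁻]^2 = 1.07×10⁻⁸
Because Q > Ksp (1.07×10⁻⁸ vs 3.60×10⁻¹¹), a precipitate of CaF₂ forms.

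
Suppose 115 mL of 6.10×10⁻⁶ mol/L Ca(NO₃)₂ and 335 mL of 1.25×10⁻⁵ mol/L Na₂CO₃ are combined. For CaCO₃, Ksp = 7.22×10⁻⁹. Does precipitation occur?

After mixing, V = 115 mL + 335 mL = 450 mL.
[Ca²⁺] = (6.10×10⁻⁶)(115)/450 = 1.56×10⁻⁶ mol/L
[CO₃²⁻] = (1.25×10⁻⁵)(335)/450 = 9.31×10⁻⁶ mol/L
Q = [Ca²⁺][CO₃²⁻] = 1.45×10⁻¹¹
Q = 1.45×10⁻¹¹ < Ksp = 7.22×10⁻⁹, so the solution is unsaturated and no precipitate forms.

No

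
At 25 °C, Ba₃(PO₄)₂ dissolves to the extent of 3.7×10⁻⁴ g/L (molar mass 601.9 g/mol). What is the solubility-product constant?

Ksp = 9.5×10⁻³⁰

Convert to molarity: s = 3.7×10⁻⁴ / 601.9 = 6.147×10⁻⁷ mol/L
Ba₃(PO₄)₂(s) ⇌ 3 Ba²⁺(aq) + 2 PO₄³⁻(aq)
Call the molar solubility s, so that [Ba²⁺] = 3s and [PO₄³⁻] = 2s.
Ksp = [Ba²⁺]^3[PO₄³⁻]^2 = (3s)^3 · (2s)^2 = 108s^5
Ksp = 108 × (6.147×10⁻⁷)^5 = 9.5×10⁻³⁰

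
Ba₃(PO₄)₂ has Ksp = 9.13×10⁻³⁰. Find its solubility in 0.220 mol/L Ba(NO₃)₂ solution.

1.46×10⁻¹⁴ M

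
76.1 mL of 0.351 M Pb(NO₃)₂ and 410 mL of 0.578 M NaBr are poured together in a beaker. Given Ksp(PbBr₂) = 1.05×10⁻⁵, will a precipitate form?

Total volume after mixing = 76.1 + 410 = 486.1 mL.
[Pb²⁺] = (0.351)(76.1)/486.1 = 5.49×10⁻² M
[Br⁻] = (0.578)(410)/486.1 = 0.488 M
Q = [Pb²⁺][Br⁻]^2 = 1.31×10⁻²
Q = 1.31×10⁻² > Ksp = 1.05×10⁻⁵, so the solution is supersaturated and PbBr₂ precipitates.

Yes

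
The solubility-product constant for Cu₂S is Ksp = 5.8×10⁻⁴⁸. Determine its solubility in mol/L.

1.1×10⁻¹⁶ M

Cu₂S(s) ⇌ 2 Cu⁺(aq) + S²⁻(aq)
Call the molar solubility s, so that [Cu⁺] = 2s and [S²⁻] = s.
Ksp = [Cu⁺]^2[S²⁻] = (2s)^2 · s = 4s^3
4s^3 = 5.8×10⁻⁴⁸  ⇒  s^3 = 1.5×10⁻⁴⁸
Taking the 3rd root, s = 1.1×10⁻¹⁶ mol/L.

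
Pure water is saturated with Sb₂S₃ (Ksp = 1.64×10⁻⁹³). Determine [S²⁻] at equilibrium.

3.26×10⁻¹⁹ M

Sb₂S₃(s) ⇌ 2 Sb³⁺(aq) + 3 S²⁻(aq)
Call the molar solubility s, so that [Sb³⁺] = 2s and [S²⁻] = 3s.
Ksp = [Sb³⁺]^2[S²⁻]^3 = (2s)^2 · (3s)^3 = 108s^5 = 1.64×10⁻⁹³
s = 1.09×10⁻¹⁹ M
[S²⁻] = 3s = 3.26×10⁻¹⁹ M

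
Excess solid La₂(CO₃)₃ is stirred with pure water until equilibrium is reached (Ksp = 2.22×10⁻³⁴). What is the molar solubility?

7.29×10⁻⁸ M

La₂(CO₃)₃(s) ⇌ 2 La³⁺(aq) + 3 CO₃²⁻(aq)
If s mol/L of La₂(CO₃)₃ dissolves, [La³⁺] = 2s and [CO₃²⁻] = 3s.
Ksp = [La³⁺]^2[CO₃²⁻]^3 = (2s)^2 · (3s)^3 = 108s^5
108s^5 = 2.22×10⁻³⁴  ⇒  s^5 = 2.06×10⁻³⁶
s = 7.29×10⁻⁸ M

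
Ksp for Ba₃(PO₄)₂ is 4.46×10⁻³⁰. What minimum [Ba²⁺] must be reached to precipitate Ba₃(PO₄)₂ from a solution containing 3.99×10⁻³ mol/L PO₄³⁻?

6.54×10⁻⁹ M

Each salt precipitates once Q = Ksp for that salt.
Ba₃(PO₄)₂(s) ⇌ 3 Ba²⁺(aq) + 2 PO₄³⁻(aq)
Ksp = [Ba²⁺]^3[PO₄³⁻]^2 = [Ba²⁺]^3(3.99×10⁻³)^2
[Ba²⁺]^3 = 4.46×10⁻³⁰ / (3.99×10⁻³)^2 = 2.80×10⁻²⁵
[Ba²⁺] = 6.54×10⁻⁹ mol/L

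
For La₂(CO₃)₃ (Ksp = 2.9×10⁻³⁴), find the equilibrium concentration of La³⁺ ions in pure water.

1.5×10⁻⁷ M

La₂(CO₃)₃(s) ⇌ 2 La³⁺(aq) + 3 CO₃²⁻(aq)
For each mole of La₂(CO₃)₃ that dissolves per liter, [La³⁺] = 2s and [CO₃²⁻] = 3s; let s denote this solubility.
Ksp = [La³⁺]^2[CO₃²⁻]^3 = (2s)^2 · (3s)^3 = 108s^5 = 2.9×10⁻³⁴
s = 7.7×10⁻⁸ M
[La³⁺] = 2s = 1.5×10⁻⁷ M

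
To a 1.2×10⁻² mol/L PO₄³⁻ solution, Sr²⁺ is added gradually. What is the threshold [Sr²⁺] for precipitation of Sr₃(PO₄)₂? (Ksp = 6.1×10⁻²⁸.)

1.6×10⁻⁸ M

The threshold for precipitation is Q = Ksp.
Sr₃(PO₄)₂(s) ⇌ 3 Sr²⁺(aq) + 2 PO₄³⁻(aq)
Ksp = [Sr²⁺]^3[PO₄³⁻]^2 = [Sr²⁺]^3(1.2×10⁻²)^2
[Sr²⁺]^3 = 6.1×10⁻²⁸ / (1.2×10⁻²)^2 = 4.2×10⁻²⁴
[Sr²⁺] = 1.6×10⁻⁸ mol/L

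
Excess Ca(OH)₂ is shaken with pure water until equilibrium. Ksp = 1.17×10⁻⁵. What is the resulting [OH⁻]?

2.86×10⁻² M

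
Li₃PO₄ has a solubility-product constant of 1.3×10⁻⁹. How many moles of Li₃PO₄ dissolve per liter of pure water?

Li₃PO₄(s) ⇌ 3 Li⁺(aq) + PO₄³⁻(aq)
Call the molar solubility s, so that [Li⁺] = 3s and [PO₄³⁻] = s.
Ksp = [Li⁺]^3[PO₄³⁻] = (3s)^3 · s = 27s^4
27s^4 = 1.3×10⁻⁹  ⇒  s^4 = 4.8×10⁻¹¹
s = (4.8×10⁻¹¹)^(1/4) = 2.6×10⁻³ M

2.6×10⁻³ M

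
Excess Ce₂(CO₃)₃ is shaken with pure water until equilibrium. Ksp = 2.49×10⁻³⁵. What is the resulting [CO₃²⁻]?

1.41×10⁻⁷ M

Ce₂(CO₃)₃(s) ⇌ 2 Ce³⁺(aq) + 3 CO₃²⁻(aq)
If s mol/L of Ce₂(CO₃)₃ dissolves, [Ce³⁺] = 2s and [CO₃²⁻] = 3s.
Ksp = [Ce³⁺]^2[CO₃²⁻]^3 = (2s)^2 · (3s)^3 = 108s^5 = 2.49×10⁻³⁵
s = 4.70×10⁻⁸ mol L⁻¹
[CO₃²⁻] = 3s = 1.41×10⁻⁷ mol L⁻¹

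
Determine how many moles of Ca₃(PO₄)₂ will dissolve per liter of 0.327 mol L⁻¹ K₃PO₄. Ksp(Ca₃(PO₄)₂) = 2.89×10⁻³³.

1.00×10⁻¹¹ M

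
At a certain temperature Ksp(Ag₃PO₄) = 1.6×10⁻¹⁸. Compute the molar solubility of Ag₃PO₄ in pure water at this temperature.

Ag₃PO₄(s) ⇌ 3 Ag⁺(aq) + PO₄³⁻(aq)
Call the molar solubility s, so that [Ag⁺] = 3s and [PO₄³⁻] = s.
Ksp = [Ag⁺]^3[PO₄³⁻] = (3s)^3 · s = 27s^4
27s^4 = 1.6×10⁻¹⁸  ⇒  s^4 = 5.9×10⁻²⁰
s = 1.6×10⁻⁵ M

1.6×10⁻⁵ M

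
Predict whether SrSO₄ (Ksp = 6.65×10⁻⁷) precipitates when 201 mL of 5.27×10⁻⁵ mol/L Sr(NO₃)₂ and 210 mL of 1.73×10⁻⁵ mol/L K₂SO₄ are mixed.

After mixing, V = 201 mL + 210 mL = 411 mL.
[Sr²⁺] = (5.27×10⁻⁵)(201)/411 = 2.58×10⁻⁵ mol/L
[SO₄²⁻] = (1.73×10⁻⁵)(210)/411 = 8.84×10⁻⁶ mol/L
Q = [Sr²⁺][SO₄²⁻] = 2.28×10⁻¹⁰
Q < Ksp (2.28×10⁻¹⁰ vs 6.65×10⁻⁷); the solution remains unsaturated and no precipitate forms.

No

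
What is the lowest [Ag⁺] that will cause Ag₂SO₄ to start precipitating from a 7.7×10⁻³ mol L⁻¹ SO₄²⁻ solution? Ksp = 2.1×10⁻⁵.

5.2×10⁻² M

Precipitation of each salt begins when its ion product equals Ksp.
Ag₂SO₄(s) ⇌ 2 Ag⁺(aq) + SO₄²⁻(aq)
Ksp = [Ag⁺]^2[SO₄²⁻] = [Ag⁺]^2(7.7×10⁻³)
[Ag⁺]^2 = 2.1×10⁻⁵ / (7.7×10⁻³) = 2.7×10⁻³
[Ag⁺] = 5.2×10⁻² mol L⁻¹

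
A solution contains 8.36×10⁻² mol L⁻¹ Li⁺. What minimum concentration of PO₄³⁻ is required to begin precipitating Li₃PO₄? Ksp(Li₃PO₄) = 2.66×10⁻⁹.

Each salt precipitates once Q = Ksp for that salt.
Li₃PO₄(s) ⇌ 3 Li⁺(aq) + PO₄³⁻(aq)
Ksp = [Li⁺]^3[PO₄³⁻] = [PO₄³⁻](8.36×10⁻²)^3
[PO₄³⁻] = 2.66×10⁻⁹ / (8.36×10⁻²)^3 = 4.55×10⁻⁶
[PO₄³⁻] = 4.55×10⁻⁶ mol L⁻¹

4.55×10⁻⁶ M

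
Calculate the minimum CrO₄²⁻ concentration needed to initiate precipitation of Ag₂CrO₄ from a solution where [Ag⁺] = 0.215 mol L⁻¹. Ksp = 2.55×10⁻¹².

5.52×10⁻¹¹ M

The threshold for precipitation is Q = Ksp.
Ag₂CrO₄(s) ⇌ 2 Ag⁺(aq) + CrO₄²⁻(aq)
Ksp = [Ag⁺]^2[CrO₄²⁻] = [CrO₄²⁻](0.215)^2
[CrO₄²⁻] = 2.55×10⁻¹² / (0.215)^2 = 5.52×10⁻¹¹
[CrO₄²⁻] = 5.52×10⁻¹¹ mol L⁻¹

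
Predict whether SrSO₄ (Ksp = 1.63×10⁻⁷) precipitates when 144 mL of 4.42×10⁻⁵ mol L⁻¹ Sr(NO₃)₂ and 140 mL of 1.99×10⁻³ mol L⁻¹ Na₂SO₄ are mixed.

No

The combined volume is 284 mL.
[Sr²⁺] = (4.42×10⁻⁵)(144)/284 = 2.24×10⁻⁵ mol L⁻¹
[SO₄²⁻] = (1.99×10⁻³)(140)/284 = 9.81×10⁻⁴ mol L⁻¹
Q = [Sr²⁺][SO₄²⁻] = 2.20×10⁻⁸
Q = 2.20×10⁻⁸ < Ksp = 1.63×10⁻⁷, so the solution is unsaturated and no precipitate forms.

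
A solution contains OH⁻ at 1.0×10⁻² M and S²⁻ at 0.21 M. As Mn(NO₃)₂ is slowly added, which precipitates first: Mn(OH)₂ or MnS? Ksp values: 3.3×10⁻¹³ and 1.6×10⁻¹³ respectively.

MnS

Each salt precipitates once Q = Ksp for that salt.
For Mn(OH)₂: [Mn²⁺] = (Ksp/[OH⁻]^2) = 3.3×10⁻⁹ M
For MnS: [Mn²⁺] = (Ksp/[S²⁻]) = 7.6×10⁻¹³ M
The smaller threshold [Mn²⁺] is reached first, so MnS precipitates first.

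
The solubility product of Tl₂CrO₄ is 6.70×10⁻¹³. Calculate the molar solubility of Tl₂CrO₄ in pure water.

Tl₂CrO₄(s) ⇌ 2 Tl⁺(aq) + CrO₄²⁻(aq)
Let s be the molar solubility. Then [Tl⁺] = 2s and [CrO₄²⁻] = s.
Ksp = [Tl⁺]^2[CrO₄²⁻] = (2s)^2 · s = 4s^3
4s^3 = 6.70×10⁻¹³  ⇒  s^3 = 1.68×10⁻¹³
s = (1.68×10⁻¹³)^(1/3) = 5.51×10⁻⁵ M

5.51×10⁻⁵ M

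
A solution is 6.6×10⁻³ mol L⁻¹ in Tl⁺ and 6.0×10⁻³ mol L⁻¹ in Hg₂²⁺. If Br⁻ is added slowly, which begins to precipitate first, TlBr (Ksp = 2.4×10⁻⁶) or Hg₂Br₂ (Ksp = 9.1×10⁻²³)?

Precipitation of each salt begins when its ion product equals Ksp.
For TlBr: [Br⁻] = (Ksp/[Tl⁺]) = 3.6×10⁻⁴ mol L⁻¹
For Hg₂Br₂: [Br⁻] = (Ksp/[Hg₂²⁺])^(1/2) = 1.2×10⁻¹⁰ mol L⁻¹
Hg₂Br₂ requires the lower [Br⁻], so it precipitates first.

Hg₂Br₂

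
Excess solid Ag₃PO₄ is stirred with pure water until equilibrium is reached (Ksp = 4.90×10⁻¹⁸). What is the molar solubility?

2.06×10⁻⁵ M

Ag₃PO₄(s) ⇌ 3 Ag⁺(aq) + PO₄³⁻(aq)
Call the molar solubility s, so that [Ag⁺] = 3s and [PO₄³⁻] = s.
Ksp = [Ag⁺]^3[PO₄³⁻] = (3s)^3 · s = 27s^4
27s^4 = 4.90×10⁻¹⁸  ⇒  s^4 = 1.81×10⁻¹⁹
s = (1.81×10⁻¹⁹)^(1/4) = 2.06×10⁻⁵ mol/L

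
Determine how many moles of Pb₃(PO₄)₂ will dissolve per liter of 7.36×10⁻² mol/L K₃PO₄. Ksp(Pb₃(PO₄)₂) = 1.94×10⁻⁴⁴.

Pb₃(PO₄)₂(s) ⇌ 3 Pb²⁺(aq) + 2 PO₄³⁻(aq)
The solution already contains PO₄³⁻ at 7.36×10⁻² mol/L. Let s be the molar solubility of Pb₃(PO₄)₂.
[PO₄³⁻] ≈ 7.36×10⁻² mol/L (common ion dominates); [Pb²⁺] = 3s.
Ksp = [Pb²⁺]^3[PO₄³⁻]^2 = (3s)^3(7.36×10⁻²)^2
(3s)^3 = 1.94×10⁻⁴⁴ / (7.36×10⁻²)^2 = 3.58×10⁻⁴²
s = 5.10×10⁻¹⁵ mol/L

5.10×10⁻¹⁵ M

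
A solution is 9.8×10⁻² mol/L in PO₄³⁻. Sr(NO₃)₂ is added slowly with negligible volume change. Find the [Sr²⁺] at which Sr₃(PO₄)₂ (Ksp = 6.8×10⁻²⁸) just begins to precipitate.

Each salt precipitates once Q = Ksp for that salt.
Sr₃(PO₄)₂(s) ⇌ 3 Sr²⁺(aq) + 2 PO₄³⁻(aq)
Ksp = [Sr²⁺]^3[PO₄³⁻]^2 = [Sr²⁺]^3(9.8×10⁻²)^2
[Sr²⁺]^3 = 6.8×10⁻²⁸ / (9.8×10⁻²)^2 = 7.1×10⁻²⁶
[Sr²⁺] = 4.1×10⁻⁹ mol/L

4.1×10⁻⁹ M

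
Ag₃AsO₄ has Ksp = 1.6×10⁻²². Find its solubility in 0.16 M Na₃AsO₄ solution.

Ag₃AsO₄(s) ⇌ 3 Ag⁺(aq) + AsO₄³⁻(aq)
With AsO₄³⁻ already at 0.16 M and s small, take [AsO₄³⁻] ≈ 0.16 M and [Ag⁺] = 3s.
Ksp = [Ag⁺]^3[AsO₄³⁻] = (3s)^3(0.16)
(3s)^3 = 1.6×10⁻²² / (0.16) = 1.0×10⁻²¹
s = 3.3×10⁻⁸ M

3.3×10⁻⁸ M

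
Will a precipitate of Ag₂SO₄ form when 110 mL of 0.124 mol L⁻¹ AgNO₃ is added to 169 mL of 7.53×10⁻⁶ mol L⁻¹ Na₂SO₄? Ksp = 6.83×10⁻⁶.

No

Total volume after mixing = 110 + 169 = 279 mL.
[Ag⁺] = (0.124)(110)/279 = 4.89×10⁻² mol L⁻¹
[SO₄²⁻] = (7.53×10⁻⁶)(169)/279 = 4.56×10⁻⁶ mol L⁻¹
Q = [Ag⁺]^2[SO₄²⁻] = 1.09×10⁻⁸
Q = 1.09×10⁻⁸ < Ksp = 6.83×10⁻⁶, so the solution is unsaturated and no precipitate forms.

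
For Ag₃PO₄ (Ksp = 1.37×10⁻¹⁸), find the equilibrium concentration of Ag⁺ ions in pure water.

Ag₃PO₄(s) ⇌ 3 Ag⁺(aq) + PO₄³⁻(aq)
Call the molar solubility s, so that [Ag⁺] = 3s and [PO₄³⁻] = s.
Ksp = [Ag⁺]^3[PO₄³⁻] = (3s)^3 · s = 27s^4 = 1.37×10⁻¹⁸
s = 1.50×10⁻⁵ mol L⁻¹
[Ag⁺] = 3s = 4.50×10⁻⁵ mol L⁻¹

4.50×10⁻⁵ M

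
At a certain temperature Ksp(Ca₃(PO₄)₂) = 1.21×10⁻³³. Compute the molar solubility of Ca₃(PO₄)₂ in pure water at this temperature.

1.02×10⁻⁷ M

Ca₃(PO₄)₂(s) ⇌ 3 Ca²⁺(aq) + 2 PO₄³⁻(aq)
Let s be the molar solubility. Then [Ca²⁺] = 3s and [PO₄³⁻] = 2s.
Ksp = [Ca²⁺]^3[PO₄³⁻]^2 = (3s)^3 · (2s)^2 = 108s^5
108s^5 = 1.21×10⁻³³  ⇒  s^5 = 1.12×10⁻³⁵
Taking the 5th root, s = 1.02×10⁻⁷ mol L⁻¹.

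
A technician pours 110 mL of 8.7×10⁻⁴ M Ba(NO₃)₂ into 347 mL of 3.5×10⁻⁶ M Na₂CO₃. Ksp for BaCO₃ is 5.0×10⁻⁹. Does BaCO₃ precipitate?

No

After mixing, V = 110 mL + 347 mL = 457 mL.
[Ba²⁺] = (8.7×10⁻⁴)(110)/457 = 2.1×10⁻⁴ M
[CO₃²⁻] = (3.5×10⁻⁶)(347)/457 = 2.7×10⁻⁶ M
Q = [Ba²⁺][CO₃²⁻] = 5.6×10⁻¹⁰
Q < Ksp (5.6×10⁻¹⁰ vs 5.0×10⁻⁹); the solution remains unsaturated and no precipitate forms.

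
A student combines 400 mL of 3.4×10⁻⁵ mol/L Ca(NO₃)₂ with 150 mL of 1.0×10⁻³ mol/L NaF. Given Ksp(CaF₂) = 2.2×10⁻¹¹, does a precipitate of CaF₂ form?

No

Total volume after mixing = 400 + 150 = 550 mL.
[Ca²⁺] = (3.4×10⁻⁵)(400)/550 = 2.5×10⁻⁵ mol/L
[F⁻] = (1.0×10⁻³)(150)/550 = 2.7×10⁻⁴ mol/L
Q = [Ca²⁺][F⁻]^2 = 1.8×10⁻¹²
Q < Ksp (1.8×10⁻¹² vs 2.2×10⁻¹¹); the solution remains unsaturated and no precipitate forms.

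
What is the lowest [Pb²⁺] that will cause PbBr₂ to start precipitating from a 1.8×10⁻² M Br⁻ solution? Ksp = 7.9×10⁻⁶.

2.4×10⁻² M

Precipitation of each salt begins when its ion product equals Ksp.
PbBr₂(s) ⇌ Pb²⁺(aq) + 2 Br⁻(aq)
Ksp = [Pb²⁺][Br⁻]^2 = [Pb²⁺](1.8×10⁻²)^2
[Pb²⁺] = 7.9×10⁻⁶ / (1.8×10⁻²)^2 = 2.4×10⁻²
[Pb²⁺] = 2.4×10⁻² M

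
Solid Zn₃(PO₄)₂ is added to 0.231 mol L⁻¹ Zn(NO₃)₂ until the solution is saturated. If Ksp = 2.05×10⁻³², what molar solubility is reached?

6.45×10⁻¹⁶ M

Zn₃(PO₄)₂(s) ⇌ 3 Zn²⁺(aq) + 2 PO₄³⁻(aq)
The solution already contains Zn²⁺ at 0.231 mol L⁻¹. Let s be the molar solubility of Zn₃(PO₄)₂.
[Zn²⁺] ≈ 0.231 mol L⁻¹ (common ion dominates); [PO₄³⁻] = 2s.
Ksp = [Zn²⁺]^3[PO₄³⁻]^2 = (0.231)^3(2s)^2
(2s)^2 = 2.05×10⁻³² / (0.231)^3 = 1.66×10⁻³⁰
s = 6.45×10⁻¹⁶ mol L⁻¹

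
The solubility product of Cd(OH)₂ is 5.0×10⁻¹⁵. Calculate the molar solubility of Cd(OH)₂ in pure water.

Cd(OH)₂(s) ⇌ Cd²⁺(aq) + 2 OH⁻(aq)
If s mol/L of Cd(OH)₂ dissolves, [Cd²⁺] = s and [OH⁻] = 2s.
Ksp = [Cd²⁺][OH⁻]^2 = s · (2s)^2 = 4s^3
4s^3 = 5.0×10⁻¹⁵  ⇒  s^3 = 1.3×10⁻¹⁵
Taking the 3rd root, s = 1.1×10⁻⁵ M.

1.1×10⁻⁵ M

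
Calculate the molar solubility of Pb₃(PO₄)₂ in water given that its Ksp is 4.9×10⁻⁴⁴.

8.5×10⁻¹⁰ M

Pb₃(PO₄)₂(s) ⇌ 3 Pb²⁺(aq) + 2 PO₄³⁻(aq)
Let s be the molar solubility. Then [Pb²⁺] = 3s and [PO₄³⁻] = 2s.
Ksp = [Pb²⁺]^3[PO₄³⁻]^2 = (3s)^3 · (2s)^2 = 108s^5
108s^5 = 4.9×10⁻⁴⁴  ⇒  s^5 = 4.5×10⁻⁴⁶
s = 8.5×10⁻¹⁰ M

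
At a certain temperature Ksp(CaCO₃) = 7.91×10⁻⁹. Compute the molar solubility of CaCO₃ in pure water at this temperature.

CaCO₃(s) ⇌ Ca²⁺(aq) + CO₃²⁻(aq)
If s mol/L of CaCO₃ dissolves, [Ca²⁺] = s and [CO₃²⁻] = s.
Ksp = [Ca²⁺][CO₃²⁻] = s · s = s^2
s^2 = 7.91×10⁻⁹
Taking the 2nd root, s = 8.89×10⁻⁵ M.

8.89×10⁻⁵ M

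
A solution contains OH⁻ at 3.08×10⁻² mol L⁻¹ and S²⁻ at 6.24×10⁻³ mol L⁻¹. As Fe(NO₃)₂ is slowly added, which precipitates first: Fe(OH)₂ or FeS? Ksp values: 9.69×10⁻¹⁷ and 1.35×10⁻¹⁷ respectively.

Precipitation of each salt begins when its ion product equals Ksp.
For Fe(OH)₂: [Fe²⁺] = (Ksp/[OH⁻]^2) = 1.02×10⁻¹³ mol L⁻¹
For FeS: [Fe²⁺] = (Ksp/[S²⁻]) = 2.16×10⁻¹⁵ mol L⁻¹
FeS requires the lower [Fe²⁺], so it precipitates first.

FeS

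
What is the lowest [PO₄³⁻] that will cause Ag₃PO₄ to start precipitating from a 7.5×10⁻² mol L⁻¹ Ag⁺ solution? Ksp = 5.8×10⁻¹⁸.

Precipitation begins when Q = Ksp.
Ag₃PO₄(s) ⇌ 3 Ag⁺(aq) + PO₄³⁻(aq)
Ksp = [Ag⁺]^3[PO₄³⁻] = [PO₄³⁻](7.5×10⁻²)^3
[PO₄³⁻] = 5.8×10⁻¹⁸ / (7.5×10⁻²)^3 = 1.4×10⁻¹⁴
[PO₄³⁻] = 1.4×10⁻¹⁴ mol L⁻¹

1.4×10⁻¹⁴ M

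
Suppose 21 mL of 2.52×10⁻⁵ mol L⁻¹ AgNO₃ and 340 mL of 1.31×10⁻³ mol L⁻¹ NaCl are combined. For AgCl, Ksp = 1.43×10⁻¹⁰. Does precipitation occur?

Yes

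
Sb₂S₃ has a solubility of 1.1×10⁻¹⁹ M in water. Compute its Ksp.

Ksp = 1.7×10⁻⁹³

Sb₂S₃(s) ⇌ 2 Sb³⁺(aq) + 3 S²⁻(aq)
With molar solubility s: [Sb³⁺] = 2s, [S²⁻] = 3s.
Ksp = [Sb³⁺]^2[S²⁻]^3 = (2s)^2 · (3s)^3 = 108s^5
Ksp = 108 × (1.1×10⁻¹⁹)^5 = 1.7×10⁻⁹³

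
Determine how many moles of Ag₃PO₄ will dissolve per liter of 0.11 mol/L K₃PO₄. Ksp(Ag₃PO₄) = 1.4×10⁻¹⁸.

7.8×10⁻⁷ M

Ag₃PO₄(s) ⇌ 3 Ag⁺(aq) + PO₄³⁻(aq)
With PO₄³⁻ already at 0.11 mol/L and s small, take [PO₄³⁻] ≈ 0.11 mol/L and [Ag⁺] = 3s.
Ksp = [Ag⁺]^3[PO₄³⁻] = (3s)^3(0.11)
(3s)^3 = 1.4×10⁻¹⁸ / (0.11) = 1.3×10⁻¹⁷
s = 7.8×10⁻⁷ mol/L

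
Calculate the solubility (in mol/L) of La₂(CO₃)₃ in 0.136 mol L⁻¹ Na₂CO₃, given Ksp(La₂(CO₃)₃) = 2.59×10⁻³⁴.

La₂(CO₃)₃(s) ⇌ 2 La³⁺(aq) + 3 CO₃²⁻(aq)
With CO₃²⁻ already at 0.136 mol L⁻¹ and s small, take [CO₃²⁻] ≈ 0.136 mol L⁻¹ and [La³⁺] = 2s.
Ksp = [La³⁺]^2[CO₃²⁻]^3 = (2s)^2(0.136)^3
(2s)^2 = 2.59×10⁻³⁴ / (0.136)^3 = 1.03×10⁻³¹
s = 1.60×10⁻¹⁶ mol L⁻¹

1.60×10⁻¹⁶ M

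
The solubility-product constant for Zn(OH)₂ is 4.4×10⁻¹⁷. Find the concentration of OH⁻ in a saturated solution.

4.4×10⁻⁶ M

Zn(OH)₂(s) ⇌ Zn²⁺(aq) + 2 OH⁻(aq)
For each mole of Zn(OH)₂ that dissolves per liter, [Zn²⁺] = s and [OH⁻] = 2s; let s denote this solubility.
Ksp = [Zn²⁺][OH⁻]^2 = s · (2s)^2 = 4s^3 = 4.4×10⁻¹⁷
s = 2.2×10⁻⁶ mol/L
[OH⁻] = 2s = 4.4×10⁻⁶ mol/L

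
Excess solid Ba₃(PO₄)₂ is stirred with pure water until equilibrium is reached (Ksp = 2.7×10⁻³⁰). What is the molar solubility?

4.8×10⁻⁷ M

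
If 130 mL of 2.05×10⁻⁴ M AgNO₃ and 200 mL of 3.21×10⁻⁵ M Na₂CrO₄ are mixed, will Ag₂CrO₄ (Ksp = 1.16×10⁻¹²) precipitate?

No

The combined volume is 330 mL.
[Ag⁺] = (2.05×10⁻⁴)(130)/330 = 8.08×10⁻⁵ M
[CrO₄²⁻] = (3.21×10⁻⁵)(200)/330 = 1.95×10⁻⁵ M
Q = [Ag⁺]^2[CrO₄²⁻] = 1.27×10⁻¹³
Since Q (1.27×10⁻¹³) is less than Ksp (1.16×10⁻¹²), no Ag₂CrO₄ precipitates.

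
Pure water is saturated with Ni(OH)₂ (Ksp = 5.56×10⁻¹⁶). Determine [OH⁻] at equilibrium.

Ni(OH)₂(s) ⇌ Ni²⁺(aq) + 2 OH⁻(aq)
If s mol/L of Ni(OH)₂ dissolves, [Ni²⁺] = s and [OH⁻] = 2s.
Ksp = [Ni²⁺][OH⁻]^2 = s · (2s)^2 = 4s^3 = 5.56×10⁻¹⁶
s = 5.18×10⁻⁶ mol L⁻¹
[OH⁻] = 2s = 1.04×10⁻⁵ mol L⁻¹

1.04×10⁻⁵ M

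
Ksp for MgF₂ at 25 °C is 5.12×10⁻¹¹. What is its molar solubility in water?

2.34×10⁻⁴ M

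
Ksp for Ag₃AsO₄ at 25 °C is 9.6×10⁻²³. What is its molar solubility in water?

Ag₃AsO₄(s) ⇌ 3 Ag⁺(aq) + AsO₄³⁻(aq)
Let s be the molar solubility. Then [Ag⁺] = 3s and [AsO₄³⁻] = s.
Ksp = [Ag⁺]^3[AsO₄³⁻] = (3s)^3 · s = 27s^4
27s^4 = 9.6×10⁻²³  ⇒  s^4 = 3.6×10⁻²⁴
s = 1.4×10⁻⁶ M

1.4×10⁻⁶ M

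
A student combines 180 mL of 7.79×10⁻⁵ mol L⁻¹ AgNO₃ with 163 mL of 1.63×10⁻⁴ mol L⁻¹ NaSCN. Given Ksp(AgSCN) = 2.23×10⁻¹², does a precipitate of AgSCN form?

After mixing, V = 180 mL + 163 mL = 343 mL.
[Ag⁺] = (7.79×10⁻⁵)(180)/343 = 4.09×10⁻⁵ mol L⁻¹
[SCN⁻] = (1.63×10⁻⁴)(163)/343 = 7.75×10⁻⁵ mol L⁻¹
Q = [Ag⁺][SCN⁻] = 3.17×10⁻⁹
Because Q > Ksp (3.17×10⁻⁹ vs 2.23×10⁻¹²), a precipitate of AgSCN forms.

Yes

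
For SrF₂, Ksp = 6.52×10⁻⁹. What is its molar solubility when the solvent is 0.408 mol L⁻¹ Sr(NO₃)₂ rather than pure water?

6.32×10⁻⁵ M

SrF₂(s) ⇌ Sr²⁺(aq) + 2 F⁻(aq)
The solution already contains Sr²⁺ at 0.408 mol L⁻¹. Let s be the molar solubility of SrF₂.
[Sr²⁺] ≈ 0.408 mol L⁻¹ (common ion dominates); [F⁻] = 2s.
Ksp = [Sr²⁺][F⁻]^2 = (0.408)(2s)^2
(2s)^2 = 6.52×10⁻⁹ / (0.408) = 1.60×10⁻⁸
s = 6.32×10⁻⁵ mol L⁻¹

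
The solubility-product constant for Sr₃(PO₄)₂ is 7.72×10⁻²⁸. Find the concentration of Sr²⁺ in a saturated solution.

Sr₃(PO₄)₂(s) ⇌ 3 Sr²⁺(aq) + 2 PO₄³⁻(aq)
Call the molar solubility s, so that [Sr²⁺] = 3s and [PO₄³⁻] = 2s.
Ksp = [Sr²⁺]^3[PO₄³⁻]^2 = (3s)^3 · (2s)^2 = 108s^5 = 7.72×10⁻²⁸
s = 1.48×10⁻⁶ mol/L
[Sr²⁺] = 3s = 4.45×10⁻⁶ mol/L

4.45×10⁻⁶ M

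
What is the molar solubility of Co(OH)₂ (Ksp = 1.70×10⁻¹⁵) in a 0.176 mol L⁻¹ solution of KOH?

Co(OH)₂(s) ⇌ Co²⁺(aq) + 2 OH⁻(aq)
Let s be the solubility of Co(OH)₂ here. The common ion gives [OH⁻] ≈ 0.176 mol L⁻¹, and [Co²⁺] = s.
Ksp = [Co²⁺][OH⁻]^2 = s(0.176)^2
s = 1.70×10⁻¹⁵ / (0.176)^2 = 5.49×10⁻¹⁴
s = 5.49×10⁻¹⁴ mol L⁻¹

5.49×10⁻¹⁴ M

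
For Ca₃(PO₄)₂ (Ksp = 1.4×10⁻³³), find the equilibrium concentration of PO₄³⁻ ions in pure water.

2.1×10⁻⁷ M

Ca₃(PO₄)₂(s) ⇌ 3 Ca²⁺(aq) + 2 PO₄³⁻(aq)
Let s be the molar solubility. Then [Ca²⁺] = 3s and [PO₄³⁻] = 2s.
Ksp = [Ca²⁺]^3[PO₄³⁻]^2 = (3s)^3 · (2s)^2 = 108s^5 = 1.4×10⁻³³
s = 1.1×10⁻⁷ mol L⁻¹
[PO₄³⁻] = 2s = 2.1×10⁻⁷ mol L⁻¹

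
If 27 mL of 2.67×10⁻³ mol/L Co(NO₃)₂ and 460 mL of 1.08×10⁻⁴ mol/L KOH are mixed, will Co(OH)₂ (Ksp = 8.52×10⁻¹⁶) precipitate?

Yes

The combined volume is 487 mL.
[Co²⁺] = (2.67×10⁻³)(27)/487 = 1.48×10⁻⁴ mol/L
[OH⁻] = (1.08×10⁻⁴)(460)/487 = 1.02×10⁻⁴ mol/L
Q = [Co²⁺][OH⁻]^2 = 1.54×10⁻¹²
Because Q > Ksp (1.54×10⁻¹² vs 8.52×10⁻¹⁶), a precipitate of Co(OH)₂ forms.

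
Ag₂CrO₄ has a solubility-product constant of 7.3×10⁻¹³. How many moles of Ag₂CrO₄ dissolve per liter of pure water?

Ag₂CrO₄(s) ⇌ 2 Ag⁺(aq) + CrO₄²⁻(aq)
If s mol/L of Ag₂CrO₄ dissolves, [Ag⁺] = 2s and [CrO₄²⁻] = s.
Ksp = [Ag⁺]^2[CrO₄²⁻] = (2s)^2 · s = 4s^3
4s^3 = 7.3×10⁻¹³  ⇒  s^3 = 1.8×10⁻¹³
Taking the 3rd root, s = 5.7×10⁻⁵ M.

5.7×10⁻⁵ M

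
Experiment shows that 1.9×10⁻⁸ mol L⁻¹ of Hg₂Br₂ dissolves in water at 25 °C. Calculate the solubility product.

Ksp = 2.7×10⁻²³

Hg₂Br₂(s) ⇌ Hg₂²⁺(aq) + 2 Br⁻(aq)
If s mol/L of Hg₂Br₂ dissolves, [Hg₂²⁺] = s and [Br⁻] = 2s.
Ksp = [Hg₂²⁺][Br⁻]^2 = s · (2s)^2 = 4s^3
Ksp = 4 × (1.9×10⁻⁸)^3 = 2.7×10⁻²³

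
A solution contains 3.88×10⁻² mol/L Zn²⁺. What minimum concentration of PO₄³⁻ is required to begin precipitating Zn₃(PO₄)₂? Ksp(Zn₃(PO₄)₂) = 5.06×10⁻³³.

The threshold for precipitation is Q = Ksp.
Zn₃(PO₄)₂(s) ⇌ 3 Zn²⁺(aq) + 2 PO₄³⁻(aq)
Ksp = [Zn²⁺]^3[PO₄³⁻]^2 = [PO₄³⁻]^2(3.88×10⁻²)^3
[PO₄³⁻]^2 = 5.06×10⁻³³ / (3.88×10⁻²)^3 = 8.66×10⁻²⁹
[PO₄³⁻] = 9.31×10⁻¹⁵ mol/L

9.31×10⁻¹⁵ M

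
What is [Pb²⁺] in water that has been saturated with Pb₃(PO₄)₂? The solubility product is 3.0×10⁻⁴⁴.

Pb₃(PO₄)₂(s) ⇌ 3 Pb²⁺(aq) + 2 PO₄³⁻(aq)
With molar solubility s: [Pb²⁺] = 3s, [PO₄³⁻] = 2s.
Ksp = [Pb²⁺]^3[PO₄³⁻]^2 = (3s)^3 · (2s)^2 = 108s^5 = 3.0×10⁻⁴⁴
s = 7.7×10⁻¹⁰ mol L⁻¹
[Pb²⁺] = 3s = 2.3×10⁻⁹ mol L⁻¹

2.3×10⁻⁹ M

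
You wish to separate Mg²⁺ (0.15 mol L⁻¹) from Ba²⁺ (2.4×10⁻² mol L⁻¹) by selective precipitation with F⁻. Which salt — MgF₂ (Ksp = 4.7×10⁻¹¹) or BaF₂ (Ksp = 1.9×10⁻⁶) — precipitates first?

MgF₂

A salt starts to precipitate once the ion product Q reaches its Ksp.
For MgF₂: [F⁻] = (Ksp/[Mg²⁺])^(1/2) = 1.8×10⁻⁵ mol L⁻¹
For BaF₂: [F⁻] = (Ksp/[Ba²⁺])^(1/2) = 8.9×10⁻³ mol L⁻¹
MgF₂ requires the lower [F⁻], so it precipitates first.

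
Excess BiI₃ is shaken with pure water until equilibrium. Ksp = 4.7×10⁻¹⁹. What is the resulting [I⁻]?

3.4×10⁻⁵ M

BiI₃(s) ⇌ Bi³⁺(aq) + 3 I⁻(aq)
Let s be the molar solubility. Then [Bi³⁺] = s and [I⁻] = 3s.
Ksp = [Bi³⁺][I⁻]^3 = s · (3s)^3 = 27s^4 = 4.7×10⁻¹⁹
s = 1.1×10⁻⁵ mol L⁻¹
[I⁻] = 3s = 3.4×10⁻⁵ mol L⁻¹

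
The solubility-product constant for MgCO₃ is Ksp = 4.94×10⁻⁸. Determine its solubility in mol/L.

2.22×10⁻⁴ M

MgCO₃(s) ⇌ Mg²⁺(aq) + CO₃²⁻(aq)
With molar solubility s: [Mg²⁺] = s, [CO₃²⁻] = s.
Ksp = [Mg²⁺][CO₃²⁻] = s · s = s^2
s^2 = 4.94×10⁻⁸
s = 2.22×10⁻⁴ M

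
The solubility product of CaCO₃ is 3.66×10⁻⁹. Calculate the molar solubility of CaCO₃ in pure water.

6.05×10⁻⁵ M

CaCO₃(s) ⇌ Ca²⁺(aq) + CO₃²⁻(aq)
Let s be the molar solubility. Then [Ca²⁺] = s and [CO₃²⁻] = s.
Ksp = [Ca²⁺][CO₃²⁻] = s · s = s^2
s^2 = 3.66×10⁻⁹
s = 6.05×10⁻⁵ mol L⁻¹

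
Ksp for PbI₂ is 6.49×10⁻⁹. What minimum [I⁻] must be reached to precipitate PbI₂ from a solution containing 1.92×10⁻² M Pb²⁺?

5.81×10⁻⁴ M

Precipitation begins when Q = Ksp.
PbI₂(s) ⇌ Pb²⁺(aq) + 2 I⁻(aq)
Ksp = [Pb²⁺][I⁻]^2 = [I⁻]^2(1.92×10⁻²)
[I⁻]^2 = 6.49×10⁻⁹ / (1.92×10⁻²) = 3.38×10⁻⁷
[I⁻] = 5.81×10⁻⁴ M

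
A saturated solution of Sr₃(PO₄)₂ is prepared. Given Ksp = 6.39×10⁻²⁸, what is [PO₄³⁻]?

Sr₃(PO₄)₂(s) ⇌ 3 Sr²⁺(aq) + 2 PO₄³⁻(aq)
If s mol/L of Sr₃(PO₄)₂ dissolves, [Sr²⁺] = 3s and [PO₄³⁻] = 2s.
Ksp = [Sr²⁺]^3[PO₄³⁻]^2 = (3s)^3 · (2s)^2 = 108s^5 = 6.39×10⁻²⁸
s = 1.43×10⁻⁶ mol L⁻¹
[PO₄³⁻] = 2s = 2.85×10⁻⁶ mol L⁻¹

2.85×10⁻⁶ M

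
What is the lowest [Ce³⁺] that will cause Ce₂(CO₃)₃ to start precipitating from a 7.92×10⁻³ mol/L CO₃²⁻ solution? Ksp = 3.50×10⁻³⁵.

8.39×10⁻¹⁵ M

A salt starts to precipitate once the ion product Q reaches its Ksp.
Ce₂(CO₃)₃(s) ⇌ 2 Ce³⁺(aq) + 3 CO₃²⁻(aq)
Ksp = [Ce³⁺]^2[CO₃²⁻]^3 = [Ce³⁺]^2(7.92×10⁻³)^3
[Ce³⁺]^2 = 3.50×10⁻³⁵ / (7.92×10⁻³)^3 = 7.05×10⁻²⁹
[Ce³⁺] = 8.39×10⁻¹⁵ mol/L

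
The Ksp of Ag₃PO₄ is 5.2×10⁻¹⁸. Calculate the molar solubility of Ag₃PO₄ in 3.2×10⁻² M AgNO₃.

1.6×10⁻¹³ M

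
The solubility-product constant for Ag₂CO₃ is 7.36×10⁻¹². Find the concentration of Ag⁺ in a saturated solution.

Ag₂CO₃(s) ⇌ 2 Ag⁺(aq) + CO₃²⁻(aq)
Let s be the molar solubility. Then [Ag⁺] = 2s and [CO₃²⁻] = s.
Ksp = [Ag⁺]^2[CO₃²⁻] = (2s)^2 · s = 4s^3 = 7.36×10⁻¹²
s = 1.23×10⁻⁴ M
[Ag⁺] = 2s = 2.45×10⁻⁴ M

2.45×10⁻⁴ M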